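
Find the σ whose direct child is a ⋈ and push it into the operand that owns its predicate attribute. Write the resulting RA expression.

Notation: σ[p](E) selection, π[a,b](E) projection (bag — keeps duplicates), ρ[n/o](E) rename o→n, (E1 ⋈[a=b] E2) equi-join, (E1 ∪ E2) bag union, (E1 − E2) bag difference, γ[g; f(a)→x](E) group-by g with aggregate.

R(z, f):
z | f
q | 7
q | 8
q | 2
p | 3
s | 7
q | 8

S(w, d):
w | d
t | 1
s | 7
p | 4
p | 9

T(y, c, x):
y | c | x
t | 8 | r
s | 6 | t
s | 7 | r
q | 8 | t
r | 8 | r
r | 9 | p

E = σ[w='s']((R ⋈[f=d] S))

σ filters on w, owned by the right side.
E' = (R ⋈[f=d] σ[w='s'](S))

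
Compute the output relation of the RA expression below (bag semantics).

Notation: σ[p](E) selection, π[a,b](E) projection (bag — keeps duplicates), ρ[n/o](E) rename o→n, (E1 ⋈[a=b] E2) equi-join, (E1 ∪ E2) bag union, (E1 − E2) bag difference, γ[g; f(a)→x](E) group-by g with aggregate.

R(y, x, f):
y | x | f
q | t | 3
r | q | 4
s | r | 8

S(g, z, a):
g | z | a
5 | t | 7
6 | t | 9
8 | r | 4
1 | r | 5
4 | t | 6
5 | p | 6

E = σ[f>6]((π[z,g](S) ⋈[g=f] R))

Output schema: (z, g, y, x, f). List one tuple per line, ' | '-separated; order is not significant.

Row counts bottom-up:
  S → 6
  π[z,g](S) → 6
  R → 3
  (π[z,g](S) ⋈[g=f] R) → 2
  σ[f>6]((π[z,g](S) ⋈[g=f] R)) → 1

== RESULT ==
z | g | y | x | f
r | 8 | s | r | 8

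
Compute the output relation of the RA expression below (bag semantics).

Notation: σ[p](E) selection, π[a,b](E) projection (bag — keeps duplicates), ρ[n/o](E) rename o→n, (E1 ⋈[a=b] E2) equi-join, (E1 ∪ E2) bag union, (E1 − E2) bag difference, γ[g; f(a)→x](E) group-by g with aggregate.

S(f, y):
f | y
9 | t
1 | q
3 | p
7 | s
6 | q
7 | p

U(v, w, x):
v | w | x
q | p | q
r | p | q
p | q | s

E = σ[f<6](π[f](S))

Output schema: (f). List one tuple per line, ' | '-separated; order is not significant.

Subexpression sizes:
  S → 6
  π[f](S) → 6
  σ[f<6](π[f](S)) → 2

== RESULT ==
f
1
3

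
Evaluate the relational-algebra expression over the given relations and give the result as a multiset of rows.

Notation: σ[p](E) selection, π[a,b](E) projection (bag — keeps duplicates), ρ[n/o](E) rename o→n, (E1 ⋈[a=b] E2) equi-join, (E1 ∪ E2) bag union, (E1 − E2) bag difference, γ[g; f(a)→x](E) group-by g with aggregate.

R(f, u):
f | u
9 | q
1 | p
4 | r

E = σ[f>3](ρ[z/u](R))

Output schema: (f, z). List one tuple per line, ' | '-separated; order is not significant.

Subexpression sizes:
  R → 3
  ρ[z/u](R) → 3
  σ[f>3](ρ[z/u](R)) → 2

== RESULT ==
f | z
4 | r
9 | q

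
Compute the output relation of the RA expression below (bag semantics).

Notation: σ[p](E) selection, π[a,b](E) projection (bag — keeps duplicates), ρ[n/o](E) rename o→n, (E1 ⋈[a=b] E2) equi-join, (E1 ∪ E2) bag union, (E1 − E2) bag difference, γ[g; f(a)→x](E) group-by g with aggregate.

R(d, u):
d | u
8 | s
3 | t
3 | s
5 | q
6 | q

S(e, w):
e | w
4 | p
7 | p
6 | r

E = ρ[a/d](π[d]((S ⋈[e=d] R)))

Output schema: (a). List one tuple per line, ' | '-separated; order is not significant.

Row counts bottom-up:
  S → 3
  R → 5
  (S ⋈[e=d] R) → 1
  π[d]((S ⋈[e=d] R)) → 1
  ρ[a/d](π[d]((S ⋈[e=d] R))) → 1

== RESULT ==
a
6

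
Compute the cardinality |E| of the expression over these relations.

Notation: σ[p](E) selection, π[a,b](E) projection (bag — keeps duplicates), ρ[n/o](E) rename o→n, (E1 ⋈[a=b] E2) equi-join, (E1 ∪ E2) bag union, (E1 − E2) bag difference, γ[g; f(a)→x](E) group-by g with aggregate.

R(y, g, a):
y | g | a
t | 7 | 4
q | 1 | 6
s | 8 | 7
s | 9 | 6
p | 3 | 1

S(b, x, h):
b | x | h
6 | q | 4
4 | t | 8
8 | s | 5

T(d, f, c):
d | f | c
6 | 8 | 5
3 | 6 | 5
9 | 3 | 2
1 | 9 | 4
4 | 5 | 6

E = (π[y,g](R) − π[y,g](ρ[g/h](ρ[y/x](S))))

Per-node cardinality:
  R → 5
  π[y,g](R) → 5
  S → 3
  ρ[y/x](S) → 3
  ρ[g/h](ρ[y/x](S)) → 3
  π[y,g](ρ[g/h](ρ[y/x](S))) → 3
  (π[y,g](R) − π[y,g](ρ[g/h](ρ[y/x](S)))) → 5

|E| = 5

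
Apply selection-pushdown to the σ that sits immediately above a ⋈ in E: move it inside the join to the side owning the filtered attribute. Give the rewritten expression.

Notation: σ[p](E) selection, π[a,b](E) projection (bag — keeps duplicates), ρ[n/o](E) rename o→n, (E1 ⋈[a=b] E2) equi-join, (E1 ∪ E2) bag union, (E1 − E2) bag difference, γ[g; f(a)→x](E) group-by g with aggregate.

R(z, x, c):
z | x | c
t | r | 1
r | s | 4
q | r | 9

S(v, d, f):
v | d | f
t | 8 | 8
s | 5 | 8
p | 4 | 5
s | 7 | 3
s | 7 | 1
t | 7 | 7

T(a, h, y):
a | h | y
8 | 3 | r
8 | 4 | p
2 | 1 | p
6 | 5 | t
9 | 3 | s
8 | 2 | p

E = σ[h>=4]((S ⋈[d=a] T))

σ filters on h, owned by the right side.
E' = (S ⋈[d=a] σ[h>=4](T))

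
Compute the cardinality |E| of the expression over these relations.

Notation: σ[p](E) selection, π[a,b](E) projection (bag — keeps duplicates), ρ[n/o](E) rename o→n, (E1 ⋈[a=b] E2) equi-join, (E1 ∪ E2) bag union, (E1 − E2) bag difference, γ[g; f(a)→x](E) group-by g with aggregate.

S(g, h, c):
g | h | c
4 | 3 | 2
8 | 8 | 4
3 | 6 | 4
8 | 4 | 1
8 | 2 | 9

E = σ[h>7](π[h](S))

Stepwise |·|:
  S → 5
  π[h](S) → 5
  σ[h>7](π[h](S)) → 1

|E| = 1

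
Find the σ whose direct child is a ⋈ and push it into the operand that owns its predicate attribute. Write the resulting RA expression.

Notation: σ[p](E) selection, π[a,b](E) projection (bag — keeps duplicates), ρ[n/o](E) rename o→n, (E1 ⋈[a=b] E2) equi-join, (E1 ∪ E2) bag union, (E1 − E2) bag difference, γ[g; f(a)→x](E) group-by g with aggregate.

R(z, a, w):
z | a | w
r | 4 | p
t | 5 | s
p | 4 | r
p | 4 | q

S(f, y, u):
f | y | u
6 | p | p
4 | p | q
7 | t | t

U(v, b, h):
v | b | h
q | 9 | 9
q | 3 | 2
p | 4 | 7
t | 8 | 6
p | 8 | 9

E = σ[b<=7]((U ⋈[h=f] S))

σ filters on b, owned by the left side.
E' = (σ[b<=7](U) ⋈[h=f] S)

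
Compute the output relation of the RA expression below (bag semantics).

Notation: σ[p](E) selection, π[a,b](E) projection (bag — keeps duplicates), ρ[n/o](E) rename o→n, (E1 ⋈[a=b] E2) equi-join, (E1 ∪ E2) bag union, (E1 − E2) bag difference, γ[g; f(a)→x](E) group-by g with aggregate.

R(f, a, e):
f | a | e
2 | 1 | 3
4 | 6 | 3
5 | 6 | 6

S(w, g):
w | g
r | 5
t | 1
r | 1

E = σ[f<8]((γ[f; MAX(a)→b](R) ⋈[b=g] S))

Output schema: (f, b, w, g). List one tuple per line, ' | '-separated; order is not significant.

Stepwise |·|:
  R → 3
  γ[f; MAX(a)→b](R) → 3
  S → 3
  (γ[f; MAX(a)→b](R) ⋈[b=g] S) → 2
  σ[f<8]((γ[f; MAX(a)→b](R) ⋈[b=g] S)) → 2

== RESULT ==
f | b | w | g
2 | 1 | r | 1
2 | 1 | t | 1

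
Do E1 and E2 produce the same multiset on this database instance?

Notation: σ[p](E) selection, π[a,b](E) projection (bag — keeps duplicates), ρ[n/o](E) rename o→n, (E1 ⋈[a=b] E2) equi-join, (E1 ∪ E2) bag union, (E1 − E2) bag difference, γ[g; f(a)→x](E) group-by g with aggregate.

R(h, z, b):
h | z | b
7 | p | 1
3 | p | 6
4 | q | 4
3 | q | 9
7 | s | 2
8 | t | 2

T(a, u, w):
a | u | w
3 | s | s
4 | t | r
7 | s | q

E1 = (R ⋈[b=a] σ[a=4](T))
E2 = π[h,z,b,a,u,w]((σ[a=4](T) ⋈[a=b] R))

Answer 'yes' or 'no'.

E1 stepwise |·|:
  R → 6
  T → 3
  σ[a=4](T) → 1
  (R ⋈[b=a] σ[a=4](T)) → 1
E2 stepwise |·|:
  T → 3
  σ[a=4](T) → 1
  R → 6
  (σ[a=4](T) ⋈[a=b] R) → 1
  π[h,z,b,a,u,w]((σ[a=4](T) ⋈[a=b] R)) → 1

E1 and E2 produce the same multiset:
h | z | b | a | u | w
4 | q | 4 | 4 | t | r

yes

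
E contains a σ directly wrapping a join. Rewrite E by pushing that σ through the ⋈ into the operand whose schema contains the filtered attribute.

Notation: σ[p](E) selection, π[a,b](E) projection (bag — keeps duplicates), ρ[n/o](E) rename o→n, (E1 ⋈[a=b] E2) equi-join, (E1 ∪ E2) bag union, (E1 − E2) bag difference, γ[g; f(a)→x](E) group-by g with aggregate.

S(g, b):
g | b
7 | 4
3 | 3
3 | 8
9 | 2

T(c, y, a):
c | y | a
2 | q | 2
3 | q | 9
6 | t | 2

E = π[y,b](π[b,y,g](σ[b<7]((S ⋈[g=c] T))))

σ filters on b, owned by the left side.
E' = π[y,b](π[b,y,g]((σ[b<7](S) ⋈[g=c] T)))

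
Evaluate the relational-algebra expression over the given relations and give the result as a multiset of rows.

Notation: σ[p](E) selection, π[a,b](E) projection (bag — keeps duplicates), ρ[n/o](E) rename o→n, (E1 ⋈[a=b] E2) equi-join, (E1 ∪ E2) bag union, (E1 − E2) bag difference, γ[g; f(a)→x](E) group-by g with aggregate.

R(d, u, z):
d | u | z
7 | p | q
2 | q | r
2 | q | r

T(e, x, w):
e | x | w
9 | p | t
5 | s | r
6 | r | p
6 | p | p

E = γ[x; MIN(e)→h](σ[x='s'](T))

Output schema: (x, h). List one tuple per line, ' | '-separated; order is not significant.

Stepwise |·|:
  T → 4
  σ[x='s'](T) → 1
  γ[x; MIN(e)→h](σ[x='s'](T)) → 1

== RESULT ==
x | h
s | 5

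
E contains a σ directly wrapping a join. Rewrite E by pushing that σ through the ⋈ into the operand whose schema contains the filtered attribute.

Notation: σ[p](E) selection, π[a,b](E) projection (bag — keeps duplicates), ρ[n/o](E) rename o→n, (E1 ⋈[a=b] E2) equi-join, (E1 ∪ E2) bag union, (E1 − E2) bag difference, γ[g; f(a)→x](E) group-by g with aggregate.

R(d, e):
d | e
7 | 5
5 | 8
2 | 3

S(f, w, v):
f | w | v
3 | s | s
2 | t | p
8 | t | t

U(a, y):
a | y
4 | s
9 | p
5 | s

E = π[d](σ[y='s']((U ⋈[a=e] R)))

σ filters on y, owned by the left side.
E' = π[d]((σ[y='s'](U) ⋈[a=e] R))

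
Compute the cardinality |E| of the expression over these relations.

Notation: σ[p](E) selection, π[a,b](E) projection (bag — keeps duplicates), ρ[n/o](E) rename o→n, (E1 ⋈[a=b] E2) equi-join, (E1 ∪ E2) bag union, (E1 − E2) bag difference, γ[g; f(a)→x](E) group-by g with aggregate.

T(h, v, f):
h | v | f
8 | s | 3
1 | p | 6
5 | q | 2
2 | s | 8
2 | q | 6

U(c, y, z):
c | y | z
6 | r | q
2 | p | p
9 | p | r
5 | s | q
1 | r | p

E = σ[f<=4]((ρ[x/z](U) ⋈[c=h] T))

Subexpression sizes:
  U → 5
  ρ[x/z](U) → 5
  T → 5
  (ρ[x/z](U) ⋈[c=h] T) → 4
  σ[f<=4]((ρ[x/z](U) ⋈[c=h] T)) → 1

|E| = 1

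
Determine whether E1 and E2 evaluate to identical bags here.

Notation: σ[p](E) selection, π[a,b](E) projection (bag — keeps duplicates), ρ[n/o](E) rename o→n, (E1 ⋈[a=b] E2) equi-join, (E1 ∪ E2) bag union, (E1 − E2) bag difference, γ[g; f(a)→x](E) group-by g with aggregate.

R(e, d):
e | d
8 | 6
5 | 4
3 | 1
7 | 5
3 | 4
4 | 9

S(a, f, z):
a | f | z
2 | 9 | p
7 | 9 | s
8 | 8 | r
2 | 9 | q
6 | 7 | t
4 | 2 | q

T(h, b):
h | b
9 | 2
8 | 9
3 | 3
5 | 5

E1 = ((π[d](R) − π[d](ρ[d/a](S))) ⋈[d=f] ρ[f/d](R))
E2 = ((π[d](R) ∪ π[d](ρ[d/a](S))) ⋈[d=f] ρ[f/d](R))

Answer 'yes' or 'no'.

E1 stepwise |·|:
  R → 6
  π[d](R) → 6
  S → 6
  ρ[d/a](S) → 6
  π[d](ρ[d/a](S)) → 6
  (π[d](R) − π[d](ρ[d/a](S))) → 4
  R → 6
  ρ[f/d](R) → 6
  ((π[d](R) − π[d](ρ[d/a](S))) ⋈[d=f] ρ[f/d](R)) → 5
E2 stepwise |·|:
  R → 6
  π[d](R) → 6
  S → 6
  ρ[d/a](S) → 6
  π[d](ρ[d/a](S)) → 6
  (π[d](R) ∪ π[d](ρ[d/a](S))) → 12
  R → 6
  ρ[f/d](R) → 6
  ((π[d](R) ∪ π[d](ρ[d/a](S))) ⋈[d=f] ρ[f/d](R)) → 11

E1 result:
d | e | f
1 | 3 | 1
4 | 3 | 4
4 | 5 | 4
5 | 7 | 5
9 | 4 | 9
E2 result:
d | e | f
1 | 3 | 1
4 | 3 | 4
4 | 3 | 4
4 | 3 | 4
4 | 5 | 4
4 | 5 | 4
4 | 5 | 4
5 | 7 | 5
6 | 8 | 6
6 | 8 | 6
9 | 4 | 9
Witness: (4, 5, 4) appears 1× in E1 but 3× in E2.

no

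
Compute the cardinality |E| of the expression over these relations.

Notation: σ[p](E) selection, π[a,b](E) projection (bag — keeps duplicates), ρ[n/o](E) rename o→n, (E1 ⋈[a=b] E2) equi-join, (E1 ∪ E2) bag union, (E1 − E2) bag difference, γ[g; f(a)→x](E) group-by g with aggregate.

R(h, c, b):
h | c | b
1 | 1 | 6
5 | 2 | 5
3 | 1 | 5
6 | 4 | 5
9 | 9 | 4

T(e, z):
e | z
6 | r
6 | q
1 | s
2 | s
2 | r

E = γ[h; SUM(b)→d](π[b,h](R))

Row counts bottom-up:
  R → 5
  π[b,h](R) → 5
  γ[h; SUM(b)→d](π[b,h](R)) → 5

|E| = 5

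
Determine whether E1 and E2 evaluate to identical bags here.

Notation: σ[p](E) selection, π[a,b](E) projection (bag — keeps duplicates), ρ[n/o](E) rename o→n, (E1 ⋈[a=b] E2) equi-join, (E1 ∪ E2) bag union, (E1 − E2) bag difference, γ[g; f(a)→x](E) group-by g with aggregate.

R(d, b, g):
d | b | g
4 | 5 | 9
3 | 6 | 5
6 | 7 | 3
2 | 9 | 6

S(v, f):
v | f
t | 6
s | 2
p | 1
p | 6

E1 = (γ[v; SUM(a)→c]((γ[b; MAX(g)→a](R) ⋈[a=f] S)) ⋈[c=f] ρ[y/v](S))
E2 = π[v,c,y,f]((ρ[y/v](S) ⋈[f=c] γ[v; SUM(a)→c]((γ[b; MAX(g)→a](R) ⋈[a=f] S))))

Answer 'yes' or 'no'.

E1 subexpression sizes:
  R → 4
  γ[b; MAX(g)→a](R) → 4
  S → 4
  (γ[b; MAX(g)→a](R) ⋈[a=f] S) → 2
  γ[v; SUM(a)→c]((γ[b; MAX(g)→a](R) ⋈[a=f] S)) → 2
  S → 4
  ρ[y/v](S) → 4
  (γ[v; SUM(a)→c]((γ[b; MAX(g)→a](R) ⋈[a=f] S)) ⋈[c=f] ρ[y/v](S)) → 4
E2 subexpression sizes:
  S → 4
  ρ[y/v](S) → 4
  R → 4
  γ[b; MAX(g)→a](R) → 4
  S → 4
  (γ[b; MAX(g)→a](R) ⋈[a=f] S) → 2
  γ[v; SUM(a)→c]((γ[b; MAX(g)→a](R) ⋈[a=f] S)) → 2
  (ρ[y/v](S) ⋈[f=c] γ[v; SUM(a)→c]((γ[b; MAX(g)→a](R) ⋈[a=f] S))) → 4
  π[v,c,y,f]((ρ[y/v](S) ⋈[f=c] γ[v; SUM(a)→c]((γ[b; MAX(g)→a](R) ⋈[a=f] S)))) → 4

E1 and E2 produce the same multiset:
v | c | y | f
p | 6 | p | 6
p | 6 | t | 6
t | 6 | p | 6
t | 6 | t | 6

yes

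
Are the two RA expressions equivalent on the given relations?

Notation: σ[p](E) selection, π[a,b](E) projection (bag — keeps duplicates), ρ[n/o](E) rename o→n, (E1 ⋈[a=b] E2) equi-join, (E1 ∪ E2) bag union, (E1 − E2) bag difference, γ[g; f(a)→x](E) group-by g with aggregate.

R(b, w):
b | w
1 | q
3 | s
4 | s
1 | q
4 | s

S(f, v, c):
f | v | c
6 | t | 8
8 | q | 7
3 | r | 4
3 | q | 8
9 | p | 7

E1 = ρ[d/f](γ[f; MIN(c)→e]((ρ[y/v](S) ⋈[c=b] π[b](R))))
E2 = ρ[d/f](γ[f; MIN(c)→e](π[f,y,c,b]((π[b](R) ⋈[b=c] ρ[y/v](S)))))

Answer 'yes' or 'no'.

E1 per-node cardinality:
  S → 5
  ρ[y/v](S) → 5
  R → 5
  π[b](R) → 5
  (ρ[y/v](S) ⋈[c=b] π[b](R)) → 2
  γ[f; MIN(c)→e]((ρ[y/v](S) ⋈[c=b] π[b](R))) → 1
  ρ[d/f](γ[f; MIN(c)→e]((ρ[y/v](S) ⋈[c=b] π[b](R)))) → 1
E2 per-node cardinality:
  R → 5
  π[b](R) → 5
  S → 5
  ρ[y/v](S) → 5
  (π[b](R) ⋈[b=c] ρ[y/v](S)) → 2
  π[f,y,c,b]((π[b](R) ⋈[b=c] ρ[y/v](S))) → 2
  γ[f; MIN(c)→e](π[f,y,c,b]((π[b](R) ⋈[b=c] ρ[y/v](S)))) → 1
  ρ[d/f](γ[f; MIN(c)→e](π[f,y,c,b]((π[b](R) ⋈[b=c] ρ[y/v](S))))) → 1

E1 and E2 produce the same multiset:
d | e
3 | 4

yes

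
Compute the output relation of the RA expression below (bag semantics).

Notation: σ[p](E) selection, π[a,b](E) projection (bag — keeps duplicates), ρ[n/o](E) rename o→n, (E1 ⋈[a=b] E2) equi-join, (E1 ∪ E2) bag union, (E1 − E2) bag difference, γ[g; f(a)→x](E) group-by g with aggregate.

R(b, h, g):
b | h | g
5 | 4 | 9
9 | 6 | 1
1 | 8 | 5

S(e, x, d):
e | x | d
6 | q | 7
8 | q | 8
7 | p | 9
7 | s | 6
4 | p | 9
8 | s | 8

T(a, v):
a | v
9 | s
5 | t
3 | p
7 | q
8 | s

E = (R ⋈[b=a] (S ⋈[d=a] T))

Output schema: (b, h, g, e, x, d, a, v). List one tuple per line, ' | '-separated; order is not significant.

Per-node cardinality:
  R → 3
  S → 6
  T → 5
  (S ⋈[d=a] T) → 5
  (R ⋈[b=a] (S ⋈[d=a] T)) → 2

== RESULT ==
b | h | g | e | x | d | a | v
9 | 6 | 1 | 4 | p | 9 | 9 | s
9 | 6 | 1 | 7 | p | 9 | 9 | s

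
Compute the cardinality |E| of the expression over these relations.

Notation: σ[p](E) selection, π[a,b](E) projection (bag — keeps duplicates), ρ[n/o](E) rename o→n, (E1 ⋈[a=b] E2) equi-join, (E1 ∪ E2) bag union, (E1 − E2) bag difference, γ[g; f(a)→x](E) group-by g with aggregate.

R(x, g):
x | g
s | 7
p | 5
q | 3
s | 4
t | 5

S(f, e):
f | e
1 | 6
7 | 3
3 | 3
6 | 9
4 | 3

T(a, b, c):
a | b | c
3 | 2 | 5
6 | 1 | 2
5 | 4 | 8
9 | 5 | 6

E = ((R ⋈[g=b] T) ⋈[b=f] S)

Stepwise |·|:
  R → 5
  T → 4
  (R ⋈[g=b] T) → 3
  S → 5
  ((R ⋈[g=b] T) ⋈[b=f] S) → 1

|E| = 1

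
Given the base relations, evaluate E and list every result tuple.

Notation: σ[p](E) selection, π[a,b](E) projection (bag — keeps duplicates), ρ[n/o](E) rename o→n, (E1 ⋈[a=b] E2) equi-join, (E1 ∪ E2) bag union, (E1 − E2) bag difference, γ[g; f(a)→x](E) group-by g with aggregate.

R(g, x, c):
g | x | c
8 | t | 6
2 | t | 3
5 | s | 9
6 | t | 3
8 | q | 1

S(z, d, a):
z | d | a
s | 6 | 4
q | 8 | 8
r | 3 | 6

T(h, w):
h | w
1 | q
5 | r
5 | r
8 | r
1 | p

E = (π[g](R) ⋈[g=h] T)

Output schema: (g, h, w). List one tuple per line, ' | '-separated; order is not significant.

Stepwise |·|:
  R → 5
  π[g](R) → 5
  T → 5
  (π[g](R) ⋈[g=h] T) → 4

== RESULT ==
g | h | w
5 | 5 | r
5 | 5 | r
8 | 8 | r
8 | 8 | r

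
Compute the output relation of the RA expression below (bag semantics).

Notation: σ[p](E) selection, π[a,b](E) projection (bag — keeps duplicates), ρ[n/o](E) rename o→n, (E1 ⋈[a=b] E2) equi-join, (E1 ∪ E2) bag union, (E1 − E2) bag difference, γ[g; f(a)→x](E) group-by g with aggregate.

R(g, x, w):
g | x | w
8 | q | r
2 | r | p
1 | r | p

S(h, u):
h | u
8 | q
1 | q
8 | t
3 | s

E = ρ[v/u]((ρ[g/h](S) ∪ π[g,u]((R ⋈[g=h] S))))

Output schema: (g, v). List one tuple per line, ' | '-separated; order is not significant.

Per-node cardinality:
  S → 4
  ρ[g/h](S) → 4
  R → 3
  S → 4
  (R ⋈[g=h] S) → 3
  π[g,u]((R ⋈[g=h] S)) → 3
  (ρ[g/h](S) ∪ π[g,u]((R ⋈[g=h] S))) → 7
  ρ[v/u]((ρ[g/h](S) ∪ π[g,u]((R ⋈[g=h] S)))) → 7

== RESULT ==
g | v
1 | q
1 | q
3 | s
8 | q
8 | q
8 | t
8 | t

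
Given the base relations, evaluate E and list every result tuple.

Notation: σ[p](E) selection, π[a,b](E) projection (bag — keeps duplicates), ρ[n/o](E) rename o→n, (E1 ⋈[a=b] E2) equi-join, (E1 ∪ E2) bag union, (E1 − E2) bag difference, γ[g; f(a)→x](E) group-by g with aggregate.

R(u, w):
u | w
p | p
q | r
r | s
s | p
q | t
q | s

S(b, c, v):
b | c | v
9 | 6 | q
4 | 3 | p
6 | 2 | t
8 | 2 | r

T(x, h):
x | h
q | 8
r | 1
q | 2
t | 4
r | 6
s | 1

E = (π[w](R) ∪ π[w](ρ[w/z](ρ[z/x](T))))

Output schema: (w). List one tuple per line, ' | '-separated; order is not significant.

Per-node cardinality:
  R → 6
  π[w](R) → 6
  T → 6
  ρ[z/x](T) → 6
  ρ[w/z](ρ[z/x](T)) → 6
  π[w](ρ[w/z](ρ[z/x](T))) → 6
  (π[w](R) ∪ π[w](ρ[w/z](ρ[z/x](T)))) → 12

== RESULT ==
w
p
p
q
q
r
r
r
s
s
s
t
t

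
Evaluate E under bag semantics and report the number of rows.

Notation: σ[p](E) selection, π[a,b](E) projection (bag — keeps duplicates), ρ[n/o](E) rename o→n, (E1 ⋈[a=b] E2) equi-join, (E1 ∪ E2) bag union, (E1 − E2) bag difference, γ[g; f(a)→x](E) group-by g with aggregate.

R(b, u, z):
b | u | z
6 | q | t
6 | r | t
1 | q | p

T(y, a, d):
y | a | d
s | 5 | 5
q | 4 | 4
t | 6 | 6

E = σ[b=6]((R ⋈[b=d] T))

Row counts bottom-up:
  R → 3
  T → 3
  (R ⋈[b=d] T) → 2
  σ[b=6]((R ⋈[b=d] T)) → 2

|E| = 2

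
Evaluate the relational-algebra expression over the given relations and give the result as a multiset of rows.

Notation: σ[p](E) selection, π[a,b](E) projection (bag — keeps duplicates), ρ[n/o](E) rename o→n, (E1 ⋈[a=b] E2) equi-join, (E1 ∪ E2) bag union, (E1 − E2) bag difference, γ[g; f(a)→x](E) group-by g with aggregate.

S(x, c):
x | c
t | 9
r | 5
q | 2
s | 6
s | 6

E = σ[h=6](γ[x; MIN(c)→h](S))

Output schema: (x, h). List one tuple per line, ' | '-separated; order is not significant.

Stepwise |·|:
  S → 5
  γ[x; MIN(c)→h](S) → 4
  σ[h=6](γ[x; MIN(c)→h](S)) → 1

== RESULT ==
x | h
s | 6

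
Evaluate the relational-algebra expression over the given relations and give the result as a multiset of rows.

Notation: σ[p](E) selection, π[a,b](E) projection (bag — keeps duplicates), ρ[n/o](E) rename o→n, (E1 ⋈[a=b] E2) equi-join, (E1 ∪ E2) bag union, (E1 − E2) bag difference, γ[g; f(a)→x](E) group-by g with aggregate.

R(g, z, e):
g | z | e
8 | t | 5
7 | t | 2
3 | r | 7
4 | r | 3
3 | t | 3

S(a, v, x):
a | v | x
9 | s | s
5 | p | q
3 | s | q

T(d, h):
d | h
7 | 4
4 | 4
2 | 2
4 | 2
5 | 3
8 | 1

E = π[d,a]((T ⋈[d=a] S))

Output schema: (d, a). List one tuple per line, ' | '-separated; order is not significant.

Stepwise |·|:
  T → 6
  S → 3
  (T ⋈[d=a] S) → 1
  π[d,a]((T ⋈[d=a] S)) → 1

== RESULT ==
d | a
5 | 5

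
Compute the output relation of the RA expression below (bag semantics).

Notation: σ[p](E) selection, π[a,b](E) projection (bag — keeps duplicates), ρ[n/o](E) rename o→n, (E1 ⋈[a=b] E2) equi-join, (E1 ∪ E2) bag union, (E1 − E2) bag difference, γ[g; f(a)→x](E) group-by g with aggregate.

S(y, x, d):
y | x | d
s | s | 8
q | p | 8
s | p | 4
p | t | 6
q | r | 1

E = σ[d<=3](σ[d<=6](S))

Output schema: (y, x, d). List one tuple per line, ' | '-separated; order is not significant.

Stepwise |·|:
  S → 5
  σ[d<=6](S) → 3
  σ[d<=3](σ[d<=6](S)) → 1

== RESULT ==
y | x | d
q | r | 1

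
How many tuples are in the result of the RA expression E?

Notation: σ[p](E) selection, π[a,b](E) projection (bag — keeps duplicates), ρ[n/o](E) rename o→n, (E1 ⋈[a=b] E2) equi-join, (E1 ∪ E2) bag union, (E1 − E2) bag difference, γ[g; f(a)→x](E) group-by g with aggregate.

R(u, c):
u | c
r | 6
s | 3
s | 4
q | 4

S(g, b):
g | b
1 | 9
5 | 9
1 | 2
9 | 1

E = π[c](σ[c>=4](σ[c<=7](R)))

Subexpression sizes:
  R → 4
  σ[c<=7](R) → 4
  σ[c>=4](σ[c<=7](R)) → 3
  π[c](σ[c>=4](σ[c<=7](R))) → 3

|E| = 3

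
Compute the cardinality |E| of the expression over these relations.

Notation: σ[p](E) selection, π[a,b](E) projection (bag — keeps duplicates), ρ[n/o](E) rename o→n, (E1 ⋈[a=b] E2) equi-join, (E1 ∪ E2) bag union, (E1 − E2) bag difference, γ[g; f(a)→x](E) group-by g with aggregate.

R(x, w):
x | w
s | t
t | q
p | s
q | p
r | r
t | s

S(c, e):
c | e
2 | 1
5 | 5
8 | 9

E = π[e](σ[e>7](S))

Stepwise |·|:
  S → 3
  σ[e>7](S) → 1
  π[e](σ[e>7](S)) → 1

|E| = 1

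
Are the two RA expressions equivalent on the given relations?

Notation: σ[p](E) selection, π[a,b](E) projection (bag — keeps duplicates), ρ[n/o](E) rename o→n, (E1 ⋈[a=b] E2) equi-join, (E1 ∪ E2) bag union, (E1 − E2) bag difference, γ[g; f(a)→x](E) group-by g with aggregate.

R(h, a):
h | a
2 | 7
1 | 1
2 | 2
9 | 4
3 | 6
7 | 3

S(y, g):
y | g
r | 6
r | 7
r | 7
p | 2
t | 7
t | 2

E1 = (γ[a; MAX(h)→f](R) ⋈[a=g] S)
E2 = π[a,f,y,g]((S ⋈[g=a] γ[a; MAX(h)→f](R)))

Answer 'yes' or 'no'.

E1 stepwise |·|:
  R → 6
  γ[a; MAX(h)→f](R) → 6
  S → 6
  (γ[a; MAX(h)→f](R) ⋈[a=g] S) → 6
E2 stepwise |·|:
  S → 6
  R → 6
  γ[a; MAX(h)→f](R) → 6
  (S ⋈[g=a] γ[a; MAX(h)→f](R)) → 6
  π[a,f,y,g]((S ⋈[g=a] γ[a; MAX(h)→f](R))) → 6

E1 and E2 produce the same multiset:
a | f | y | g
2 | 2 | p | 2
2 | 2 | t | 2
6 | 3 | r | 6
7 | 2 | r | 7
7 | 2 | r | 7
7 | 2 | t | 7

yes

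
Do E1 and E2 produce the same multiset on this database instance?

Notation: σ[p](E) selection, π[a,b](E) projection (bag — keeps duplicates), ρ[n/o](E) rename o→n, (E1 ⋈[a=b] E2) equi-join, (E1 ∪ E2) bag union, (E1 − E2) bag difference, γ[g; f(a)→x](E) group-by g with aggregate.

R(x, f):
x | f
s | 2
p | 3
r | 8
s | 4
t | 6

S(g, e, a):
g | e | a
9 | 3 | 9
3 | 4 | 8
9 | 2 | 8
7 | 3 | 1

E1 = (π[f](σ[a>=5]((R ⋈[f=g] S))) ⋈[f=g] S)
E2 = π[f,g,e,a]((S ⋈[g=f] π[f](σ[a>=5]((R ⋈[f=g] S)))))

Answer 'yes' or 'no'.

E1 stepwise |·|:
  R → 5
  S → 4
  (R ⋈[f=g] S) → 1
  σ[a>=5]((R ⋈[f=g] S)) → 1
  π[f](σ[a>=5]((R ⋈[f=g] S))) → 1
  S → 4
  (π[f](σ[a>=5]((R ⋈[f=g] S))) ⋈[f=g] S) → 1
E2 stepwise |·|:
  S → 4
  R → 5
  S → 4
  (R ⋈[f=g] S) → 1
  σ[a>=5]((R ⋈[f=g] S)) → 1
  π[f](σ[a>=5]((R ⋈[f=g] S))) → 1
  (S ⋈[g=f] π[f](σ[a>=5]((R ⋈[f=g] S)))) → 1
  π[f,g,e,a]((S ⋈[g=f] π[f](σ[a>=5]((R ⋈[f=g] S))))) → 1

E1 and E2 produce the same multiset:
f | g | e | a
3 | 3 | 4 | 8

yes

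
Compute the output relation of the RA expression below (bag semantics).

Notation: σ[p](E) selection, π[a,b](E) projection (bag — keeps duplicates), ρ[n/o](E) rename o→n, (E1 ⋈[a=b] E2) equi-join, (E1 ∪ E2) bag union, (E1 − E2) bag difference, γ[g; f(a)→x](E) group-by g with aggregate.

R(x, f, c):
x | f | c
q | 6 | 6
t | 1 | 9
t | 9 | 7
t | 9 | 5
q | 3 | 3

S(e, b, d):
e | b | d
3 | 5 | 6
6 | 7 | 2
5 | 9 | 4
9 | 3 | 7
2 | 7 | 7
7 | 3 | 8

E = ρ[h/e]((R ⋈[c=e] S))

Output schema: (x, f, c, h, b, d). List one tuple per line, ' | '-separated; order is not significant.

Per-node cardinality:
  R → 5
  S → 6
  (R ⋈[c=e] S) → 5
  ρ[h/e]((R ⋈[c=e] S)) → 5

== RESULT ==
x | f | c | h | b | d
q | 3 | 3 | 3 | 5 | 6
q | 6 | 6 | 6 | 7 | 2
t | 1 | 9 | 9 | 3 | 7
t | 9 | 5 | 5 | 9 | 4
t | 9 | 7 | 7 | 3 | 8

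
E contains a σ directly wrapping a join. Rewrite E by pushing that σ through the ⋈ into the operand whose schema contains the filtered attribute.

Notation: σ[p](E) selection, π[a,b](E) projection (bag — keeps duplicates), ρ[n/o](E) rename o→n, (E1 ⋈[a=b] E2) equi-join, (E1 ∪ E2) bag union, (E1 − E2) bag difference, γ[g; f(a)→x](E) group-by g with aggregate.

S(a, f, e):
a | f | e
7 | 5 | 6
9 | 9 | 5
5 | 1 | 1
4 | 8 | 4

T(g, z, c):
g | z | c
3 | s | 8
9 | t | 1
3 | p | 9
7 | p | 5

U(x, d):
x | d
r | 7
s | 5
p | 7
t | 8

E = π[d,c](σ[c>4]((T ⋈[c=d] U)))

σ filters on c, owned by the left side.
E' = π[d,c]((σ[c>4](T) ⋈[c=d] U))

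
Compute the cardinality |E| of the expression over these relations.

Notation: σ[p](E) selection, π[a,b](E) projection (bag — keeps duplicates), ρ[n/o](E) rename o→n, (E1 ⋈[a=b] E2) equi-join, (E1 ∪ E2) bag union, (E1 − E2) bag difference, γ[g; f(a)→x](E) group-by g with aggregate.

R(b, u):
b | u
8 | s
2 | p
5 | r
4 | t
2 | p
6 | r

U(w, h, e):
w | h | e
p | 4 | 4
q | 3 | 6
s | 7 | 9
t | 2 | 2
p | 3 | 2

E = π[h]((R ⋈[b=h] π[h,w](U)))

Row counts bottom-up:
  R → 6
  U → 5
  π[h,w](U) → 5
  (R ⋈[b=h] π[h,w](U)) → 3
  π[h]((R ⋈[b=h] π[h,w](U))) → 3

|E| = 3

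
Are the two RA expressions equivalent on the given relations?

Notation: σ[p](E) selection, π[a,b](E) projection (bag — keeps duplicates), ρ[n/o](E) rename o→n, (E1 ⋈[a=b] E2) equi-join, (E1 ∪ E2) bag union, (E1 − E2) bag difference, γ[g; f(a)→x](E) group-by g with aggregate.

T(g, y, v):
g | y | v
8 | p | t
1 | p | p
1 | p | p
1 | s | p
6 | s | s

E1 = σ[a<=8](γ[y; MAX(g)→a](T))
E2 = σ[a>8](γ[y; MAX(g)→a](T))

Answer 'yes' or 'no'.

E1 stepwise |·|:
  T → 5
  γ[y; MAX(g)→a](T) → 2
  σ[a<=8](γ[y; MAX(g)→a](T)) → 2
E2 stepwise |·|:
  T → 5
  γ[y; MAX(g)→a](T) → 2
  σ[a>8](γ[y; MAX(g)→a](T)) → 0

E1 result:
y | a
p | 8
s | 6
E2 result:
y | a
(0 rows)
Witness: ('s', 6) appears 1× in E1 but 0× in E2.

no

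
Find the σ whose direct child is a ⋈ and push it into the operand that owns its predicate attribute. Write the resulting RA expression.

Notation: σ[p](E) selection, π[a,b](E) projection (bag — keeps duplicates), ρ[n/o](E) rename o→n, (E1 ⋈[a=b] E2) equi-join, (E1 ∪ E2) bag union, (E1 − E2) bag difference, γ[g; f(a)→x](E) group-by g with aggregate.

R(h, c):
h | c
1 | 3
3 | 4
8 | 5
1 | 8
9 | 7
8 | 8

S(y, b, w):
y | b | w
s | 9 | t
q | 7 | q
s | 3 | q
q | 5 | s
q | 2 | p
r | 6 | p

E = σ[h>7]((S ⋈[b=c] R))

σ filters on h, owned by the right side.
E' = (S ⋈[b=c] σ[h>7](R))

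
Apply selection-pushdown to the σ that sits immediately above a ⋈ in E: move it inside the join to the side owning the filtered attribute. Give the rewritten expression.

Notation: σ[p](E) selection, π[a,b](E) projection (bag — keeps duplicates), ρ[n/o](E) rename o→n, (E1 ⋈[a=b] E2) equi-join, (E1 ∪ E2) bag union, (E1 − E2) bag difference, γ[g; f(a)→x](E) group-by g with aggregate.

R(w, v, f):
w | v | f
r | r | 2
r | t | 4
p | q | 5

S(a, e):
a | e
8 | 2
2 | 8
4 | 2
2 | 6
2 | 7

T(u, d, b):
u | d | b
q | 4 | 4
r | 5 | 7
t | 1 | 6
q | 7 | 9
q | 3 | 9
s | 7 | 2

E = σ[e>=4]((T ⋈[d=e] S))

σ filters on e, owned by the right side.
E' = (T ⋈[d=e] σ[e>=4](S))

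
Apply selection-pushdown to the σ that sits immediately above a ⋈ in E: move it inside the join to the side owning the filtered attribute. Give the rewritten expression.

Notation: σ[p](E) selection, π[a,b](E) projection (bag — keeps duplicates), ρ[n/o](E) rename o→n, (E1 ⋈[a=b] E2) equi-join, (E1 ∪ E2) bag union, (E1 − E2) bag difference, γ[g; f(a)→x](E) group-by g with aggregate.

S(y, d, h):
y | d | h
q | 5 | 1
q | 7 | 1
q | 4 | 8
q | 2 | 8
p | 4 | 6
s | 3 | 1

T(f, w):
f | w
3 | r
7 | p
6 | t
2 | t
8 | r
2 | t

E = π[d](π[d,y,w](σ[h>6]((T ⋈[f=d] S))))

σ filters on h, owned by the right side.
E' = π[d](π[d,y,w]((T ⋈[f=d] σ[h>6](S))))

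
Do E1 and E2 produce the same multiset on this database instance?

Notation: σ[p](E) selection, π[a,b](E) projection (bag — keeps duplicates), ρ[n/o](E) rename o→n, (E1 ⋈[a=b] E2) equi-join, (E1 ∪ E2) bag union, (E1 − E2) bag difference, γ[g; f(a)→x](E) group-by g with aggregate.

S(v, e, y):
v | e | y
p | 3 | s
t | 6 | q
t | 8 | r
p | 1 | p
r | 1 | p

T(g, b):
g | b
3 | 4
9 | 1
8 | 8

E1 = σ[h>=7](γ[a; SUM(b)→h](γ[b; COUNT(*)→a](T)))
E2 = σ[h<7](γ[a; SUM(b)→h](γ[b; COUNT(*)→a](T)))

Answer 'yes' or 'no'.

E1 stepwise |·|:
  T → 3
  γ[b; COUNT(*)→a](T) → 3
  γ[a; SUM(b)→h](γ[b; COUNT(*)→a](T)) → 1
  σ[h>=7](γ[a; SUM(b)→h](γ[b; COUNT(*)→a](T))) → 1
E2 stepwise |·|:
  T → 3
  γ[b; COUNT(*)→a](T) → 3
  γ[a; SUM(b)→h](γ[b; COUNT(*)→a](T)) → 1
  σ[h<7](γ[a; SUM(b)→h](γ[b; COUNT(*)→a](T))) → 0

E1 result:
a | h
1 | 13
E2 result:
a | h
(0 rows)
Witness: (1, 13) appears 1× in E1 but 0× in E2.

no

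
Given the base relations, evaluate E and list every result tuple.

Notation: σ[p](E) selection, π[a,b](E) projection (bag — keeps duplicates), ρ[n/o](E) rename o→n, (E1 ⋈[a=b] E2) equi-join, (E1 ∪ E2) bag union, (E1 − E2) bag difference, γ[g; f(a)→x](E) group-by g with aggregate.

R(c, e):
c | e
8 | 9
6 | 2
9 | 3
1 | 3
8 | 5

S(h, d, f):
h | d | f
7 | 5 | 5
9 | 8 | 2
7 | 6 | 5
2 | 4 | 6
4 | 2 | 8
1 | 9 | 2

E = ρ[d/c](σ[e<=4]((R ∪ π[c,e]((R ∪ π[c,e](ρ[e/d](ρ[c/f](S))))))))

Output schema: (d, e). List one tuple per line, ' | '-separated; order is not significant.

Subexpression sizes:
  R → 5
  R → 5
  S → 6
  ρ[c/f](S) → 6
  ρ[e/d](ρ[c/f](S)) → 6
  π[c,e](ρ[e/d](ρ[c/f](S))) → 6
  (R ∪ π[c,e](ρ[e/d](ρ[c/f](S)))) → 11
  π[c,e]((R ∪ π[c,e](ρ[e/d](ρ[c/f](S))))) → 11
  (R ∪ π[c,e]((R ∪ π[c,e](ρ[e/d](ρ[c/f](S)))))) → 16
  σ[e<=4]((R ∪ π[c,e]((R ∪ π[c,e](ρ[e/d](ρ[c/f](S))))))) → 8
  ρ[d/c](σ[e<=4]((R ∪ π[c,e]((R ∪ π[c,e](ρ[e/d](ρ[c/f](S)))))))) → 8

== RESULT ==
d | e
1 | 3
1 | 3
6 | 2
6 | 2
6 | 4
8 | 2
9 | 3
9 | 3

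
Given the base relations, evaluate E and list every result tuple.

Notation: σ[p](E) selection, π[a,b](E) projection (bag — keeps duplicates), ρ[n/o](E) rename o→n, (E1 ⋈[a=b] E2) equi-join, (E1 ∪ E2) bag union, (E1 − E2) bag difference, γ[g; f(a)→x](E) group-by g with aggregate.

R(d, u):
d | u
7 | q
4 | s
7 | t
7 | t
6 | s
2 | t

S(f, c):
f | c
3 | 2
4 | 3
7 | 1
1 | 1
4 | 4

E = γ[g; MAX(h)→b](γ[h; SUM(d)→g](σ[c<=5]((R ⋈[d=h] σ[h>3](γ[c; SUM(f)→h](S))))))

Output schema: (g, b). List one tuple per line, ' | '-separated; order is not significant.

Row counts bottom-up:
  R → 6
  S → 5
  γ[c; SUM(f)→h](S) → 4
  σ[h>3](γ[c; SUM(f)→h](S)) → 3
  (R ⋈[d=h] σ[h>3](γ[c; SUM(f)→h](S))) → 2
  σ[c<=5]((R ⋈[d=h] σ[h>3](γ[c; SUM(f)→h](S)))) → 2
  γ[h; SUM(d)→g](σ[c<=5]((R ⋈[d=h] σ[h>3](γ[c; SUM(f)→h](S))))) → 1
  γ[g; MAX(h)→b](γ[h; SUM(d)→g](σ[c<=5]((R ⋈[d=h] σ[h>3](γ[c; SUM(f)→h](S)))))) → 1

== RESULT ==
g | b
8 | 4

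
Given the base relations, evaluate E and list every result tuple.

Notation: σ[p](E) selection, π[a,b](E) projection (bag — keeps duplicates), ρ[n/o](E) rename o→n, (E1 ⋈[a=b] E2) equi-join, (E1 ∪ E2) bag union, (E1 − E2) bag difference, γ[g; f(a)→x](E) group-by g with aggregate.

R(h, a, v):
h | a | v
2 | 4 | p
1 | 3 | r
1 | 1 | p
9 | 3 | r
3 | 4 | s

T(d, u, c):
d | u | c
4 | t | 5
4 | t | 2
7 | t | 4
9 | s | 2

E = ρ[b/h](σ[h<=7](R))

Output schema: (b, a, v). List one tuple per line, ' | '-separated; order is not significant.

Stepwise |·|:
  R → 5
  σ[h<=7](R) → 4
  ρ[b/h](σ[h<=7](R)) → 4

== RESULT ==
b | a | v
1 | 1 | p
1 | 3 | r
2 | 4 | p
3 | 4 | s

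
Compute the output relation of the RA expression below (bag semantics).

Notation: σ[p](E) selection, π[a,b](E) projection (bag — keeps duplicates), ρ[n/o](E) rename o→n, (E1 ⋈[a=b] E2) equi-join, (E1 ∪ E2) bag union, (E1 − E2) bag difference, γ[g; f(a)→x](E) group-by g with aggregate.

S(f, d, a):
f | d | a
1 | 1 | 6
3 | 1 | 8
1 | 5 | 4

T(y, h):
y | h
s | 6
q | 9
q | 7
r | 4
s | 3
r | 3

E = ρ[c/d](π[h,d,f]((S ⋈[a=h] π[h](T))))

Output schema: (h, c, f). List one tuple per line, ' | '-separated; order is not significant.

Subexpression sizes:
  S → 3
  T → 6
  π[h](T) → 6
  (S ⋈[a=h] π[h](T)) → 2
  π[h,d,f]((S ⋈[a=h] π[h](T))) → 2
  ρ[c/d](π[h,d,f]((S ⋈[a=h] π[h](T)))) → 2

== RESULT ==
h | c | f
4 | 5 | 1
6 | 1 | 1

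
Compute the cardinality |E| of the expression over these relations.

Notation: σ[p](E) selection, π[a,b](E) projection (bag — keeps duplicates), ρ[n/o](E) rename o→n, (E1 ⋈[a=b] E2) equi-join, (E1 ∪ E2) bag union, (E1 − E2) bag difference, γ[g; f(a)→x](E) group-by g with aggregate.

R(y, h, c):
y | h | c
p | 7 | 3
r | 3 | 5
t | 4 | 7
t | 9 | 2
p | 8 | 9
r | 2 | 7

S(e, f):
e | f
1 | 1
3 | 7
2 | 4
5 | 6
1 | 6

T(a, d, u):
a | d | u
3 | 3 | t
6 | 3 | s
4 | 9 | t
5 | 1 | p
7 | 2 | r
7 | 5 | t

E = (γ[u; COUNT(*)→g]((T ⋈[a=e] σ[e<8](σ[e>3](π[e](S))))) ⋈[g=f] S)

Subexpression sizes:
  T → 6
  S → 5
  π[e](S) → 5
  σ[e>3](π[e](S)) → 1
  σ[e<8](σ[e>3](π[e](S))) → 1
  (T ⋈[a=e] σ[e<8](σ[e>3](π[e](S)))) → 1
  γ[u; COUNT(*)→g]((T ⋈[a=e] σ[e<8](σ[e>3](π[e](S))))) → 1
  S → 5
  (γ[u; COUNT(*)→g]((T ⋈[a=e] σ[e<8](σ[e>3](π[e](S))))) ⋈[g=f] S) → 1

|E| = 1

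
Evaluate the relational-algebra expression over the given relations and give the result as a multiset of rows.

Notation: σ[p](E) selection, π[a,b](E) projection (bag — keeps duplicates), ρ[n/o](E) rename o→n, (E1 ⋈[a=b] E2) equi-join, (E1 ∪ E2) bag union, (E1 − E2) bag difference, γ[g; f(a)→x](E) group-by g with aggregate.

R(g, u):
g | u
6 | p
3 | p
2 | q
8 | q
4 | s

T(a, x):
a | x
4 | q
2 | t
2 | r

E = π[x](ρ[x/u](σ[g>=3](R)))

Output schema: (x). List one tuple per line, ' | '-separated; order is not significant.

Stepwise |·|:
  R → 5
  σ[g>=3](R) → 4
  ρ[x/u](σ[g>=3](R)) → 4
  π[x](ρ[x/u](σ[g>=3](R))) → 4

== RESULT ==
x
p
p
q
s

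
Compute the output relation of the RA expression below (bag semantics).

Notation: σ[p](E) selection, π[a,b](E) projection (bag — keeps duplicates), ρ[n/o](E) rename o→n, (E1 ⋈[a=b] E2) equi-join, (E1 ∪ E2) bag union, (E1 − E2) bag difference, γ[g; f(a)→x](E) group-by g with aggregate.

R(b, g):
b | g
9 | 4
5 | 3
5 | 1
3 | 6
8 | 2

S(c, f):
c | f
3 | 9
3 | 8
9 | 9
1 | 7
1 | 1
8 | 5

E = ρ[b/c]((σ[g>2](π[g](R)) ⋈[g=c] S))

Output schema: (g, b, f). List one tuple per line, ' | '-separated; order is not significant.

Subexpression sizes:
  R → 5
  π[g](R) → 5
  σ[g>2](π[g](R)) → 3
  S → 6
  (σ[g>2](π[g](R)) ⋈[g=c] S) → 2
  ρ[b/c]((σ[g>2](π[g](R)) ⋈[g=c] S)) → 2

== RESULT ==
g | b | f
3 | 3 | 8
3 | 3 | 9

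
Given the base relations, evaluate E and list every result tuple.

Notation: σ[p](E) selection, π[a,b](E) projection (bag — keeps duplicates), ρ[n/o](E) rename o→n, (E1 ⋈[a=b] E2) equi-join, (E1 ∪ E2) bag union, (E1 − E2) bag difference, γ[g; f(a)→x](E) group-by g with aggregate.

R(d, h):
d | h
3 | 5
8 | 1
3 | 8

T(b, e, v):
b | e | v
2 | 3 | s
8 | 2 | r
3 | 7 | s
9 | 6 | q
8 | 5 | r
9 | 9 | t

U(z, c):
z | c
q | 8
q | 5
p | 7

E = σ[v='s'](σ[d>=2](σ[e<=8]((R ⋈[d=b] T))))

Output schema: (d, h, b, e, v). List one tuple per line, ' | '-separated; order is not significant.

Per-node cardinality:
  R → 3
  T → 6
  (R ⋈[d=b] T) → 4
  σ[e<=8]((R ⋈[d=b] T)) → 4
  σ[d>=2](σ[e<=8]((R ⋈[d=b] T))) → 4
  σ[v='s'](σ[d>=2](σ[e<=8]((R ⋈[d=b] T)))) → 2

== RESULT ==
d | h | b | e | v
3 | 5 | 3 | 7 | s
3 | 8 | 3 | 7 | s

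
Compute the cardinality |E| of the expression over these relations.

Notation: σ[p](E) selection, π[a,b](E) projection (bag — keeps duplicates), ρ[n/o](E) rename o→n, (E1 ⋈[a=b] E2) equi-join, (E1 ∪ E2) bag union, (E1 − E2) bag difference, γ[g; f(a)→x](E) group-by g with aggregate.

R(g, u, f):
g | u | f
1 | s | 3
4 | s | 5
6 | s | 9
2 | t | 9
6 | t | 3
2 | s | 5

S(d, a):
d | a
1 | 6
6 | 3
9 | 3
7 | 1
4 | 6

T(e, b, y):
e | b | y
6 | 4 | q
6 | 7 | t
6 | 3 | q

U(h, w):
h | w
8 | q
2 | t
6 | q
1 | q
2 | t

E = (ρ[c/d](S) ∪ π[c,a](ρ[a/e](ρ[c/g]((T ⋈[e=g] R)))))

Subexpression sizes:
  S → 5
  ρ[c/d](S) → 5
  T → 3
  R → 6
  (T ⋈[e=g] R) → 6
  ρ[c/g]((T ⋈[e=g] R)) → 6
  ρ[a/e](ρ[c/g]((T ⋈[e=g] R))) → 6
  π[c,a](ρ[a/e](ρ[c/g]((T ⋈[e=g] R)))) → 6
  (ρ[c/d](S) ∪ π[c,a](ρ[a/e](ρ[c/g]((T ⋈[e=g] R))))) → 11

|E| = 11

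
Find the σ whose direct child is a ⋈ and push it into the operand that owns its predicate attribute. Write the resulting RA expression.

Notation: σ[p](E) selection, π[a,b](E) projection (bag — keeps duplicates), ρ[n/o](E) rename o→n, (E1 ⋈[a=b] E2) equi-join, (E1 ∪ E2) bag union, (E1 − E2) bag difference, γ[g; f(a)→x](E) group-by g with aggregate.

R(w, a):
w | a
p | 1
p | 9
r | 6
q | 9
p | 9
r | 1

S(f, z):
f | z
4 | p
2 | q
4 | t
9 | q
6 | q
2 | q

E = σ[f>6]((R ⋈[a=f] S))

σ filters on f, owned by the right side.
E' = (R ⋈[a=f] σ[f>6](S))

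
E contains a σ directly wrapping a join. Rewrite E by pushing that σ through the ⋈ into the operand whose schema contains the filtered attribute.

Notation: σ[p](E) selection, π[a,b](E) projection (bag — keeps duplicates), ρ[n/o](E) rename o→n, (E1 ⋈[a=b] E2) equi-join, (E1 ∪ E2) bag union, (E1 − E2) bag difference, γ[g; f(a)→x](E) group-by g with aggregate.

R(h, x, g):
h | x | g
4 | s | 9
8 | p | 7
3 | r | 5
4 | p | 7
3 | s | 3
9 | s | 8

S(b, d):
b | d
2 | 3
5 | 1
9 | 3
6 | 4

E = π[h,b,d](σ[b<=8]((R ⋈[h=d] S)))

σ filters on b, owned by the right side.
E' = π[h,b,d]((R ⋈[h=d] σ[b<=8](S)))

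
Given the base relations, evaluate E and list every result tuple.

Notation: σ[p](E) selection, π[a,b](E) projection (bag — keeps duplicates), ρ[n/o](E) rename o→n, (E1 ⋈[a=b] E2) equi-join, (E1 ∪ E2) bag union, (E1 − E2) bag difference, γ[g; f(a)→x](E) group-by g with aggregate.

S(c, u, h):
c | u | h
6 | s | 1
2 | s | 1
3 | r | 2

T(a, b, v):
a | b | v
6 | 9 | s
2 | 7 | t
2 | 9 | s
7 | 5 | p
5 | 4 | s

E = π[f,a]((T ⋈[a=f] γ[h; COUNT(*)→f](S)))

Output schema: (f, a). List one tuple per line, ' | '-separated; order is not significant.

Stepwise |·|:
  T → 5
  S → 3
  γ[h; COUNT(*)→f](S) → 2
  (T ⋈[a=f] γ[h; COUNT(*)→f](S)) → 2
  π[f,a]((T ⋈[a=f] γ[h; COUNT(*)→f](S))) → 2

== RESULT ==
f | a
2 | 2
2 | 2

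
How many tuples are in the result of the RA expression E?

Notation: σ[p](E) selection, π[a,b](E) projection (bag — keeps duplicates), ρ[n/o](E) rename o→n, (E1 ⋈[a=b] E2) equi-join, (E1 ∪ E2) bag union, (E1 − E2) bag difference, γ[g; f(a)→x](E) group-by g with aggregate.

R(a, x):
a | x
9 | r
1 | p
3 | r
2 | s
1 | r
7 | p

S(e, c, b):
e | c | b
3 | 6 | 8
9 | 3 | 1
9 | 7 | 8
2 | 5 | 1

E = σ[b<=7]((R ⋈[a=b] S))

Subexpression sizes:
  R → 6
  S → 4
  (R ⋈[a=b] S) → 4
  σ[b<=7]((R ⋈[a=b] S)) → 4

|E| = 4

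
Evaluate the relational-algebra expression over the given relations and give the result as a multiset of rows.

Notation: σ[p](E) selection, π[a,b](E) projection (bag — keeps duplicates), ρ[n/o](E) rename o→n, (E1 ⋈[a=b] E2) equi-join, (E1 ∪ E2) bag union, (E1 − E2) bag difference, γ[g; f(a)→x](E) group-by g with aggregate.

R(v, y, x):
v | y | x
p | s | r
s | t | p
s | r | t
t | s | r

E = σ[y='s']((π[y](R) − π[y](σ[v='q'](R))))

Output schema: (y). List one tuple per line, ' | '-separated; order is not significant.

Stepwise |·|:
  R → 4
  π[y](R) → 4
  R → 4
  σ[v='q'](R) → 0
  π[y](σ[v='q'](R)) → 0
  (π[y](R) − π[y](σ[v='q'](R))) → 4
  σ[y='s']((π[y](R) − π[y](σ[v='q'](R)))) → 2

== RESULT ==
y
s
s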